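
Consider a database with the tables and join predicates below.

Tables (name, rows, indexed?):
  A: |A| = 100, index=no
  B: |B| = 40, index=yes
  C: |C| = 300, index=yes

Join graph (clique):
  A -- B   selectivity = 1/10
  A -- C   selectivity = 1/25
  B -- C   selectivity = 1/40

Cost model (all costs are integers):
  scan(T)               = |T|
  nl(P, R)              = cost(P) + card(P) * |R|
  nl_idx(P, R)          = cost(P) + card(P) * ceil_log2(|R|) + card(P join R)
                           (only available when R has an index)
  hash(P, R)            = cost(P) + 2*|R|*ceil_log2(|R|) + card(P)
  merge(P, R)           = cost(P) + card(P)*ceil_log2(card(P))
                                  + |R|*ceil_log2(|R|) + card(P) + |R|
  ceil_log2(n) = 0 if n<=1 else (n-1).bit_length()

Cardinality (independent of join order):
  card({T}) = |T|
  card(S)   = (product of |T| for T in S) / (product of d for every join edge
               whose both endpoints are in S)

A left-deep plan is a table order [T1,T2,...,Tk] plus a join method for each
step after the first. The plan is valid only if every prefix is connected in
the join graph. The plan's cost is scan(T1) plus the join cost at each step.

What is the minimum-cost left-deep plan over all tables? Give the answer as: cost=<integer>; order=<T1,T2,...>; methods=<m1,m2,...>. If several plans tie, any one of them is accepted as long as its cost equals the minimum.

Selinger DP (subsets sized 1..n):
  {A}: scan cost=100, card=100
  {B}: scan cost=40, card=40
  {C}: scan cost=300, card=300
  {AB}: card=400; try (B,hash)→680, (B,nl_idx)→1100, (A,merge)→1120, (B,merge)→1180, (A,hash)→1480, (A,nl)→4040 …(+1); best=680 via (B,hash)
  {AC}: card=1200; try (A,hash)→2000, (C,nl_idx)→2200, (C,merge)→3900, (A,merge)→4100, (C,hash)→5600, (C,nl)→30100 …(+1); best=2000 via (A,hash)
  {BC}: card=300; try (C,nl_idx)→700, (B,hash)→1080, (B,nl_idx)→2400, (C,merge)→3320, (B,merge)→3580, (C,hash)→5480 …(+2); best=700 via (C,nl_idx)
  {ABC}: card=120; try (A,hash)→2400, (B,hash)→3680, (C,nl_idx)→4400, (A,merge)→4500, (C,hash)→6480, (C,merge)→7680 …(+5); best=2400 via (A,hash)

cost=2400; order=B,C,A; methods=nl_idx,hash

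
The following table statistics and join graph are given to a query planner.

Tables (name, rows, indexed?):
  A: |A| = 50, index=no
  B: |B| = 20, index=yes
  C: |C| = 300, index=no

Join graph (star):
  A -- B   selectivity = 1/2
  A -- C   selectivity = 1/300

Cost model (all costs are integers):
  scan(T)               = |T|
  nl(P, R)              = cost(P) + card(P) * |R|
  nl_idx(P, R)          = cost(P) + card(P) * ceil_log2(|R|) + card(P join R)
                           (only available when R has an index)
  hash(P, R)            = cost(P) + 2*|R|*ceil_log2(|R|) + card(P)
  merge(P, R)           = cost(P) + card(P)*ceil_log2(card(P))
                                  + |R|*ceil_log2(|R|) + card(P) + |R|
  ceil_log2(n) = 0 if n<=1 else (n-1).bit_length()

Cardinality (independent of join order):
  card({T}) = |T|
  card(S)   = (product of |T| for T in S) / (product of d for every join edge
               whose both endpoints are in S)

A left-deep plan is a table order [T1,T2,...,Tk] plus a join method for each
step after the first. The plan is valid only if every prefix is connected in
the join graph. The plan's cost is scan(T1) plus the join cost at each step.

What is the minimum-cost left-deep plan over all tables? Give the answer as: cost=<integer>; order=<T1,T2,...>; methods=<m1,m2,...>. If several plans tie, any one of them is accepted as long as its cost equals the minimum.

cost=1450; order=C,A,B; methods=hash,hash

Selinger DP (subsets sized 1..n):
  {A}: scan cost=50, card=50
  {B}: scan cost=20, card=20
  {C}: scan cost=300, card=300
  {AB}: card=500; try (B,hash)→300, (A,merge)→490, (B,merge)→520, (A,hash)→640, (B,nl_idx)→800, (A,nl)→1020 …(+1); best=300 via (B,hash)
  {AC}: card=50; try (A,hash)→1200, (C,merge)→3400, (A,merge)→3650, (C,hash)→5500, (C,nl)→15050, (A,nl)→15300; best=1200 via (A,hash)
  {ABC}: card=500; try (B,hash)→1450, (B,merge)→1670, (B,nl_idx)→1950, (B,nl)→2200, (C,hash)→6200, (C,merge)→8300 …(+1); best=1450 via (B,hash)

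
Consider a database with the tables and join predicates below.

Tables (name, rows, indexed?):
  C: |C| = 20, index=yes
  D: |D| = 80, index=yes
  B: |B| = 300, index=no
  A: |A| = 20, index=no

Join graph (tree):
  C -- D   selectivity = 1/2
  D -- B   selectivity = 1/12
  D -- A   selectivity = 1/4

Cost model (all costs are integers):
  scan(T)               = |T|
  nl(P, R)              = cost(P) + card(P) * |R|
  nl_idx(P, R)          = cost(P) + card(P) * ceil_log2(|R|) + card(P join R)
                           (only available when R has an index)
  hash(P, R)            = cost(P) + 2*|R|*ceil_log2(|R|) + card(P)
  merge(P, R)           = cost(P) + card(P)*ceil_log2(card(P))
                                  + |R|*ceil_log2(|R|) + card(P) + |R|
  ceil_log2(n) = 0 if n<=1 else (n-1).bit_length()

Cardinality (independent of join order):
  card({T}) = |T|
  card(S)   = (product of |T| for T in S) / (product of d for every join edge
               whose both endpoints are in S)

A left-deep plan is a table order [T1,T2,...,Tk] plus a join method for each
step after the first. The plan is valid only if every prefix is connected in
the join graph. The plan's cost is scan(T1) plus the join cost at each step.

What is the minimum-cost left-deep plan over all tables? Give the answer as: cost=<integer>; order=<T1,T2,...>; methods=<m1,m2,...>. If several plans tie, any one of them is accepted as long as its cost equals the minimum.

cost=10360; order=D,A,C,B; methods=hash,hash,hash

Selinger DP (subsets sized 1..n):
  {C}: scan cost=20, card=20
  {D}: scan cost=80, card=80
  {B}: scan cost=300, card=300
  {A}: scan cost=20, card=20
  {CD}: card=800; try (C,hash)→360, (D,merge)→780, (C,merge)→840, (D,nl_idx)→960, (D,hash)→1160, (C,nl_idx)→1280 …(+2); best=360 via (C,hash)
  {BD}: card=2000; try (D,hash)→1720, (B,merge)→3720, (D,merge)→3940, (D,nl_idx)→4400, (B,hash)→5560, (B,nl)→24080 …(+1); best=1720 via (D,hash)
  {AD}: card=400; try (A,hash)→360, (D,nl_idx)→560, (D,merge)→780, (A,merge)→840, (D,hash)→1160, (D,nl)→1620 …(+1); best=360 via (A,hash)
  {BCD}: card=20000; try (C,hash)→3920, (B,hash)→6560, (B,merge)→12160, (C,merge)→25840, (C,nl_idx)→31720, (C,nl)→41720 …(+1); best=3920 via (C,hash)
  {ACD}: card=4000; try (C,hash)→960, (A,hash)→1360, (C,merge)→4480, (C,nl_idx)→6360, (C,nl)→8360, (A,merge)→9280 …(+1); best=960 via (C,hash)
  {ABD}: card=10000; try (A,hash)→3920, (B,hash)→6160, (B,merge)→7360, (A,merge)→25840, (A,nl)→41720, (B,nl)→120360; best=3920 via (A,hash)
  {ABCD}: card=100000; try (B,hash)→10360, (C,hash)→14120, (A,hash)→24120, (B,merge)→55960, (C,nl_idx)→153920, (C,merge)→154040 …(+4); best=10360 via (B,hash)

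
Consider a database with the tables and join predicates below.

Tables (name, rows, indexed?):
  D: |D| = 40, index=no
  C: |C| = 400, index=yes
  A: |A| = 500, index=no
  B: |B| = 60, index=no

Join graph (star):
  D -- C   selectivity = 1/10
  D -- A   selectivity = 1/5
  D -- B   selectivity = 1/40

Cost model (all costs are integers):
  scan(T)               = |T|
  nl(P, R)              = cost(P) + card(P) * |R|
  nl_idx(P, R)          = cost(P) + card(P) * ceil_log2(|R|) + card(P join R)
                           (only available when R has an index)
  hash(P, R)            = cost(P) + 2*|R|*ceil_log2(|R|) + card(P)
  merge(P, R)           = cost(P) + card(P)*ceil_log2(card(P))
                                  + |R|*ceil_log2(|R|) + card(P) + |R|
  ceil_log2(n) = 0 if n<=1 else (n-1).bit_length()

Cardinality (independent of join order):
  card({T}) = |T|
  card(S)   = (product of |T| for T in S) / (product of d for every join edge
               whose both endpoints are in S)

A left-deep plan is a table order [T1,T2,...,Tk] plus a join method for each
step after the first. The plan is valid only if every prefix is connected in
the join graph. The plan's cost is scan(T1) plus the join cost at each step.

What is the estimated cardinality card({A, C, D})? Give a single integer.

160000

Tables in S: A(500), C(400), D(40)
Edges inside S: D-C(d=10), D-A(d=5)
numerator = 500 * 400 * 40 = 8000000
denominator = 10 * 5 = 50
card(S) = 8000000 / 50 = 160000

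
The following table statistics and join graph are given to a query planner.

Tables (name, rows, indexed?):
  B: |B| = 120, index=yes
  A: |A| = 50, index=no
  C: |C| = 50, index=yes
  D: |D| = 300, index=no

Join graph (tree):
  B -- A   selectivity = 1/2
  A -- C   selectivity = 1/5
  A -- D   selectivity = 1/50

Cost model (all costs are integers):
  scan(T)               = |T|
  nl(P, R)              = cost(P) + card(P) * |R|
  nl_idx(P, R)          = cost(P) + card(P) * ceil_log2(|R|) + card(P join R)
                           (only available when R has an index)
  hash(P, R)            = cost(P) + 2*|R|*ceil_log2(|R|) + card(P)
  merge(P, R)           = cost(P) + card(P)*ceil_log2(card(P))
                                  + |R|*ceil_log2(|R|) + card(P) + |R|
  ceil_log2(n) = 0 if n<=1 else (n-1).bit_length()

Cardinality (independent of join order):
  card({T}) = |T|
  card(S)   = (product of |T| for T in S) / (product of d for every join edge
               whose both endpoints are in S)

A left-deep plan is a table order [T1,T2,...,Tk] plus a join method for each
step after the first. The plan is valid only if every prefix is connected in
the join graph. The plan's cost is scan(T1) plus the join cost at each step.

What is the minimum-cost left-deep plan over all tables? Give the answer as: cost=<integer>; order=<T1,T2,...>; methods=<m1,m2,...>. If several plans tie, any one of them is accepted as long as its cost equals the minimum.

Selinger DP (subsets sized 1..n):
  {B}: scan cost=120, card=120
  {A}: scan cost=50, card=50
  {C}: scan cost=50, card=50
  {D}: scan cost=300, card=300
  {AB}: card=3000; try (A,hash)→840, (B,merge)→1360, (A,merge)→1430, (B,hash)→1780, (B,nl_idx)→3400, (B,nl)→6050 …(+1); best=840 via (A,hash)
  {AC}: card=500; try (C,hash)→700, (A,hash)→700, (C,merge)→750, (A,merge)→750, (C,nl_idx)→850, (C,nl)→2550 …(+1); best=700 via (C,hash)
  {AD}: card=300; try (A,hash)→1200, (D,merge)→3400, (A,merge)→3650, (D,hash)→5500, (D,nl)→15050, (A,nl)→15300; best=1200 via (A,hash)
  {ABC}: card=30000; try (B,hash)→2880, (C,hash)→4440, (B,merge)→6660, (B,nl_idx)→34200, (C,merge)→40190, (C,nl_idx)→48840 …(+2); best=2880 via (B,hash)
  {ABD}: card=18000; try (B,hash)→3180, (B,merge)→5160, (D,hash)→9240, (B,nl_idx)→21300, (B,nl)→37200, (D,merge)→42840 …(+1); best=3180 via (B,hash)
  {ACD}: card=3000; try (C,hash)→2100, (C,merge)→4550, (C,nl_idx)→6000, (D,hash)→6600, (D,merge)→8700, (C,nl)→16200 …(+1); best=2100 via (C,hash)
  {ABCD}: card=180000; try (B,hash)→6780, (C,hash)→21780, (D,hash)→38280, (B,merge)→42060, (B,nl_idx)→203100, (C,nl_idx)→291180 …(+5); best=6780 via (B,hash)

cost=6780; order=D,A,C,B; methods=hash,hash,hash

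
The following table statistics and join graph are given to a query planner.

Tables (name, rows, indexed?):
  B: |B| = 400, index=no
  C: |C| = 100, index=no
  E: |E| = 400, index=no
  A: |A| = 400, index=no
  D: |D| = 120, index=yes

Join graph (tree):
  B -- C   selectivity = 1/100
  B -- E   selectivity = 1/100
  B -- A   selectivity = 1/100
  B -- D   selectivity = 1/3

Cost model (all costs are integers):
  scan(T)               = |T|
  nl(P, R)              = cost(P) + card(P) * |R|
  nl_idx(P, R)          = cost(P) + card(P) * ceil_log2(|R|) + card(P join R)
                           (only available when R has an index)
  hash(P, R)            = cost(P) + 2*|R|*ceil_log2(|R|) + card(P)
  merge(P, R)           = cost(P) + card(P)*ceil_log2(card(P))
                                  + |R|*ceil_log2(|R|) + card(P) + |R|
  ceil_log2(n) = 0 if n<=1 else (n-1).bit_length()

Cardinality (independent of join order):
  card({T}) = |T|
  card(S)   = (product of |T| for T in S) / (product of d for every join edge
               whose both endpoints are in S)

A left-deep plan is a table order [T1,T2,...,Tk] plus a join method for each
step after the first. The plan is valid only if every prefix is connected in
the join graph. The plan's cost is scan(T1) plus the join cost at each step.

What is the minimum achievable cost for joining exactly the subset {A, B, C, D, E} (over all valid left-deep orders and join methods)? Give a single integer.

26680

Selinger DP over subsets of {A,B,C,D,E}:
  {B}: scan cost=400, card=400
  {C}: scan cost=100, card=100
  {E}: scan cost=400, card=400
  {A}: scan cost=400, card=400
  {D}: scan cost=120, card=120
  {BC}: card=400; try (C,hash)→2200, (B,merge)→4900, (C,merge)→5200, (B,hash)→7400, (B,nl)→40100, (C,nl)→40400; best=2200 via (C,hash)
  {BE}: card=1600; try (E,hash)→8000, (B,hash)→8000, (E,merge)→8400, (B,merge)→8400, (E,nl)→160400, (B,nl)→160400; best=8000 via (E,hash)
  {AB}: card=1600; try (B,hash)→8000, (A,hash)→8000, (B,merge)→8400, (A,merge)→8400, (B,nl)→160400, (A,nl)→160400; best=8000 via (B,hash)
  {BD}: card=16000; try (D,hash)→2480, (B,merge)→5080, (D,merge)→5360, (B,hash)→7440, (D,nl_idx)→19200, (B,nl)→48120 …(+1); best=2480 via (D,hash)
  {BCE}: card=1600; try (E,hash)→9800, (E,merge)→10200, (C,hash)→11000, (C,merge)→28000, (E,nl)→162200, (C,nl)→168000; best=9800 via (E,hash)
  {ABC}: card=1600; try (A,hash)→9800, (A,merge)→10200, (C,hash)→11000, (C,merge)→28000, (A,nl)→162200, (C,nl)→168000; best=9800 via (A,hash)
  {BCD}: card=16000; try (D,hash)→4280, (D,merge)→7160, (C,hash)→19880, (D,nl_idx)→21000, (D,nl)→50200, (C,merge)→243280 …(+1); best=4280 via (D,hash)
  {ABE}: card=6400; try (E,hash)→16800, (A,hash)→16800, (E,merge)→31200, (A,merge)→31200, (E,nl)→648000, (A,nl)→648000; best=16800 via (E,hash)
  {BDE}: card=64000; try (D,hash)→11280, (E,hash)→25680, (D,merge)→28160, (D,nl_idx)→83200, (D,nl)→200000, (E,merge)→246480 …(+1); best=11280 via (D,hash)
  {ABD}: card=64000; try (D,hash)→11280, (A,hash)→25680, (D,merge)→28160, (D,nl_idx)→83200, (D,nl)→200000, (A,merge)→246480 …(+1); best=11280 via (D,hash)
  {ABCE}: card=6400; try (E,hash)→18600, (A,hash)→18600, (C,hash)→24600, (E,merge)→33000, (A,merge)→33000, (C,merge)→107200 …(+3); best=18600 via (E,hash)
  {BCDE}: card=64000; try (D,hash)→13080, (E,hash)→27480, (D,merge)→29960, (C,hash)→76680, (D,nl_idx)→85000, (D,nl)→201800 …(+4); best=13080 via (D,hash)
  {ABCD}: card=64000; try (D,hash)→13080, (A,hash)→27480, (D,merge)→29960, (C,hash)→76680, (D,nl_idx)→85000, (D,nl)→201800 …(+4); best=13080 via (D,hash)
  {ABDE}: card=256000; try (D,hash)→24880, (E,hash)→82480, (A,hash)→82480, (D,merge)→107360, (D,nl_idx)→317600, (D,nl)→784800 …(+4); best=24880 via (D,hash)
  {ABCDE}: card=256000; try (D,hash)→26680, (E,hash)→84280, (A,hash)→84280, (D,merge)→109160, (C,hash)→282280, (D,nl_idx)→319400 …(+7); best=26680 via (D,hash)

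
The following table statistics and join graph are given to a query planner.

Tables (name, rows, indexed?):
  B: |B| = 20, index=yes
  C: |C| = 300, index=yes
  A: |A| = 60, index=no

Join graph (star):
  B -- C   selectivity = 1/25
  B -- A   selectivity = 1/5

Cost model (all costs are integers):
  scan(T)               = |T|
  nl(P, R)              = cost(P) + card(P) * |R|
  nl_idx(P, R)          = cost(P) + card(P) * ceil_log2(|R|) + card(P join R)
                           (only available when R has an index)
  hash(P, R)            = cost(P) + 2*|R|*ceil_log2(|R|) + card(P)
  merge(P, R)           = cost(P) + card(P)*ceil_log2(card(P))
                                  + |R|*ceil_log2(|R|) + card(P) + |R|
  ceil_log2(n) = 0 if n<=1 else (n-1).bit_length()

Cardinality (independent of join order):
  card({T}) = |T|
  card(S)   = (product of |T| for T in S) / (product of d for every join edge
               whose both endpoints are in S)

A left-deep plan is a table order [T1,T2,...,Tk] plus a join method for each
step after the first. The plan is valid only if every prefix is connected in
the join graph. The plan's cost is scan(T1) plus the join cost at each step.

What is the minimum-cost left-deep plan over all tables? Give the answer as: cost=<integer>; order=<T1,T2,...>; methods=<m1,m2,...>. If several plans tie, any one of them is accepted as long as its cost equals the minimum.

Selinger DP (subsets sized 1..n):
  {B}: scan cost=20, card=20
  {C}: scan cost=300, card=300
  {A}: scan cost=60, card=60
  {BC}: card=240; try (C,nl_idx)→440, (B,hash)→800, (B,nl_idx)→2040, (C,merge)→3140, (B,merge)→3420, (C,hash)→5440 …(+2); best=440 via (C,nl_idx)
  {AB}: card=240; try (B,hash)→320, (A,merge)→560, (B,merge)→600, (B,nl_idx)→600, (A,hash)→760, (A,nl)→1220 …(+1); best=320 via (B,hash)
  {ABC}: card=2880; try (A,hash)→1400, (A,merge)→3020, (C,nl_idx)→5360, (C,merge)→5480, (C,hash)→5960, (A,nl)→14840 …(+1); best=1400 via (A,hash)

cost=1400; order=B,C,A; methods=nl_idx,hash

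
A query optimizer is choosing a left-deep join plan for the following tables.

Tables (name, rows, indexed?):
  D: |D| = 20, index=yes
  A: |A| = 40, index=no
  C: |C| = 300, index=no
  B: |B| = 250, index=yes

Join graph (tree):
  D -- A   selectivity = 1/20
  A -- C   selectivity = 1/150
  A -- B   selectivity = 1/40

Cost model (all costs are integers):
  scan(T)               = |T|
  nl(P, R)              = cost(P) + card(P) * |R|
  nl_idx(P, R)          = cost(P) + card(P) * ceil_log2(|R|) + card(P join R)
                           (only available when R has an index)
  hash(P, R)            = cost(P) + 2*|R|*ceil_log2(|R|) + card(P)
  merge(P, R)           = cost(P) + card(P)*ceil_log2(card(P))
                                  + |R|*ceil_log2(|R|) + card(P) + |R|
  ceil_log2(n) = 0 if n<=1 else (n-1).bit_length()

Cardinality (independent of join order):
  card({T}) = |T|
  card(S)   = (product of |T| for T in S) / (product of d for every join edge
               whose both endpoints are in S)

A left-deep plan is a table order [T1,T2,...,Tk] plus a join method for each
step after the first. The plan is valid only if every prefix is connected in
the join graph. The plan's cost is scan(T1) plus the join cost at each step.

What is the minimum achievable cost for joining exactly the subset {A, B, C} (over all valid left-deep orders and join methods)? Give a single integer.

Selinger DP over subsets of {A,B,C}:
  {A}: scan cost=40, card=40
  {C}: scan cost=300, card=300
  {B}: scan cost=250, card=250
  {AC}: card=80; try (A,hash)→1080, (C,merge)→3320, (A,merge)→3580, (C,hash)→5480, (C,nl)→12040, (A,nl)→12300; best=1080 via (A,hash)
  {AB}: card=250; try (B,nl_idx)→610, (A,hash)→980, (B,merge)→2570, (A,merge)→2780, (B,hash)→4080, (B,nl)→10040 …(+1); best=610 via (B,nl_idx)
  {ABC}: card=500; try (B,nl_idx)→2220, (B,merge)→3970, (B,hash)→5160, (C,merge)→5860, (C,hash)→6260, (B,nl)→21080 …(+1); best=2220 via (B,nl_idx)

2220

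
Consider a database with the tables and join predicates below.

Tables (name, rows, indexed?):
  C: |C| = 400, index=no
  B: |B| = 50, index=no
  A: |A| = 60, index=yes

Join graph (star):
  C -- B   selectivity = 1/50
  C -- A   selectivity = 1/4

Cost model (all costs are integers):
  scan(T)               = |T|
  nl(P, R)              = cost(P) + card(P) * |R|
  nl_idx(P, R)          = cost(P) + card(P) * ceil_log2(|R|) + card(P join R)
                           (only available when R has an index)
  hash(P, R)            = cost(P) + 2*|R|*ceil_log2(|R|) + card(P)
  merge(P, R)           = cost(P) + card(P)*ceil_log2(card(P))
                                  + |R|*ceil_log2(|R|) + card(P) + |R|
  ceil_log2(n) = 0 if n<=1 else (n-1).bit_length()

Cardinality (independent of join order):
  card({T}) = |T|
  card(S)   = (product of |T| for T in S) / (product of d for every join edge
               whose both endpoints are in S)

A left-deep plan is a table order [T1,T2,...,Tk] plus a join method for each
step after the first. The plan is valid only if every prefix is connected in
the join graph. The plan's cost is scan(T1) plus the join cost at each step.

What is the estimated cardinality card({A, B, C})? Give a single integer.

6000

Tables in S: A(60), B(50), C(400)
Edges inside S: C-B(d=50), C-A(d=4)
numerator = 60 * 50 * 400 = 1200000
denominator = 50 * 4 = 200
card(S) = 1200000 / 200 = 6000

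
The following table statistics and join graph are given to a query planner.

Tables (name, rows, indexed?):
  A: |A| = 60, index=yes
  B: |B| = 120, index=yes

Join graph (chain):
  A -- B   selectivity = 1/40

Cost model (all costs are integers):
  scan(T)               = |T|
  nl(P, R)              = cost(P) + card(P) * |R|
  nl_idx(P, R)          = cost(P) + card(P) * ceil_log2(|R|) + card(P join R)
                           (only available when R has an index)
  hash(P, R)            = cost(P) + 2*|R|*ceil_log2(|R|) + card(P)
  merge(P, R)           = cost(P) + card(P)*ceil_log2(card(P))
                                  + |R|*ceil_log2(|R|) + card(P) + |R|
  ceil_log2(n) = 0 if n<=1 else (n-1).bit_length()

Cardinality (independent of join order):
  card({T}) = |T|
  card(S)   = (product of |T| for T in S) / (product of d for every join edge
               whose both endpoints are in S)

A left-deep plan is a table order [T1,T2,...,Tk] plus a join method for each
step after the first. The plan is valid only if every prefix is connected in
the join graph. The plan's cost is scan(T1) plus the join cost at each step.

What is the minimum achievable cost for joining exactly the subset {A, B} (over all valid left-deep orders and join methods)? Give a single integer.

660

Selinger DP over subsets of {A,B}:
  {A}: scan cost=60, card=60
  {B}: scan cost=120, card=120
  {AB}: card=180; try (B,nl_idx)→660, (A,hash)→960, (A,nl_idx)→1020, (B,merge)→1440, (A,merge)→1500, (B,hash)→1800 …(+2); best=660 via (B,nl_idx)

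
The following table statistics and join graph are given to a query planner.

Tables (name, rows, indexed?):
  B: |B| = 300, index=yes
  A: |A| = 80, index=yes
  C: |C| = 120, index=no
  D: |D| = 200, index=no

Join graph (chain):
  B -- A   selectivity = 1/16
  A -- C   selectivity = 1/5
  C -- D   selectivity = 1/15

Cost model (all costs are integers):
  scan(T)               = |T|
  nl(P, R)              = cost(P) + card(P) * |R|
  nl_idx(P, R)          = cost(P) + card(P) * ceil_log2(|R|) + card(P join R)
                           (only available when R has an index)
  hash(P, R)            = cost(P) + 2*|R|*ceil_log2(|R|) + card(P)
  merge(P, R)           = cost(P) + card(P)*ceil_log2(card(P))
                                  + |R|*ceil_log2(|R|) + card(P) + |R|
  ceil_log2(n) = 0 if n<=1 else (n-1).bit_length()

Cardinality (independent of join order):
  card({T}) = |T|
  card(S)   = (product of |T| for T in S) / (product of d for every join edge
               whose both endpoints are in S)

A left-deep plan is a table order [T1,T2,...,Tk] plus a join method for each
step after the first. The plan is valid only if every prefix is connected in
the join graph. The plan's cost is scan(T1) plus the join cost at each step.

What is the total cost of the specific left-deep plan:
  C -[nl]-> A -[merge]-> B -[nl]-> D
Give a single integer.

step 1: scan C: cost=120, card=120
step 2: join A via nl
    card(P join A) = 120*80/(5) = 1920
    cost = 120 + 120*80 = 9720
step 3: join B via merge
    card(P join B) = 1920*300/(16) = 36000
    cost = 9720 + 1920*11 + 300*9 + 1920 + 300 = 35760
step 4: join D via nl
    card(P join D) = 36000*200/(15) = 480000
    cost = 35760 + 36000*200 = 7235760

7235760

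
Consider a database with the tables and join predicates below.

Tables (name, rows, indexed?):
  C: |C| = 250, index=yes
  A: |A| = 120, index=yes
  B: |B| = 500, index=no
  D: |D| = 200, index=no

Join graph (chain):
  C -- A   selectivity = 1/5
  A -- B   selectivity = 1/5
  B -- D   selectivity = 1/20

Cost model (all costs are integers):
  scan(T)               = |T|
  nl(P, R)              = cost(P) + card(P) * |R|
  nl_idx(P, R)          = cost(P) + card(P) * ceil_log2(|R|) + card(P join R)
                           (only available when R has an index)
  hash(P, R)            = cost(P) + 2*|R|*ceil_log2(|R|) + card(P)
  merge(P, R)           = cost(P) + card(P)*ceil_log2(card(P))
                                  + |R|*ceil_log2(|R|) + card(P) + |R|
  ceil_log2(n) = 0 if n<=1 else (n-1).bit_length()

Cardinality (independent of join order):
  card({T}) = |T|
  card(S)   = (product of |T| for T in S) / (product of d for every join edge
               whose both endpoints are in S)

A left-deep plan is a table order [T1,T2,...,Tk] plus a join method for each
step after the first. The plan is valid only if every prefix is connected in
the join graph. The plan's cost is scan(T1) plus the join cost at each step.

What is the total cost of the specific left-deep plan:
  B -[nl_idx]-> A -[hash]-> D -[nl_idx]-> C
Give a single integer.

step 1: scan B: cost=500, card=500
step 2: join A via nl_idx
    card(P join A) = 500*120/(5) = 12000
    cost = 500 + 500*7 + 12000 = 16000
step 3: join D via hash
    card(P join D) = 12000*200/(20) = 120000
    cost = 16000 + 2*200*8 + 12000 = 31200
step 4: join C via nl_idx
    card(P join C) = 120000*250/(5) = 6000000
    cost = 31200 + 120000*8 + 6000000 = 6991200

6991200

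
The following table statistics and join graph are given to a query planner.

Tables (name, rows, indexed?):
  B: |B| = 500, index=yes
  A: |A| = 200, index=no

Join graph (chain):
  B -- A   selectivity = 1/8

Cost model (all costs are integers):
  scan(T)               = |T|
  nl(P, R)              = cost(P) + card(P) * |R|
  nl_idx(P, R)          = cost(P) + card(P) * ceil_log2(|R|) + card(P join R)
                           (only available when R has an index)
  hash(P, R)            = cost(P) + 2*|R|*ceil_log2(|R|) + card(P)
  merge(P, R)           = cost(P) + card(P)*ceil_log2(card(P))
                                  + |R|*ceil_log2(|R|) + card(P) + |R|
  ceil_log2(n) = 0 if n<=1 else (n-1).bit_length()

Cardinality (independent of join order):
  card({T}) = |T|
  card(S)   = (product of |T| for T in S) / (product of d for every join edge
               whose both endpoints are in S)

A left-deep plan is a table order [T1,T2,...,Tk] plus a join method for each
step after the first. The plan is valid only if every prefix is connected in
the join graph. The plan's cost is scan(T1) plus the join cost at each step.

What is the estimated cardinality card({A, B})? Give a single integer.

12500

Tables in S: A(200), B(500)
Edges inside S: B-A(d=8)
numerator = 200 * 500 = 100000
denominator = 8 = 8
card(S) = 100000 / 8 = 12500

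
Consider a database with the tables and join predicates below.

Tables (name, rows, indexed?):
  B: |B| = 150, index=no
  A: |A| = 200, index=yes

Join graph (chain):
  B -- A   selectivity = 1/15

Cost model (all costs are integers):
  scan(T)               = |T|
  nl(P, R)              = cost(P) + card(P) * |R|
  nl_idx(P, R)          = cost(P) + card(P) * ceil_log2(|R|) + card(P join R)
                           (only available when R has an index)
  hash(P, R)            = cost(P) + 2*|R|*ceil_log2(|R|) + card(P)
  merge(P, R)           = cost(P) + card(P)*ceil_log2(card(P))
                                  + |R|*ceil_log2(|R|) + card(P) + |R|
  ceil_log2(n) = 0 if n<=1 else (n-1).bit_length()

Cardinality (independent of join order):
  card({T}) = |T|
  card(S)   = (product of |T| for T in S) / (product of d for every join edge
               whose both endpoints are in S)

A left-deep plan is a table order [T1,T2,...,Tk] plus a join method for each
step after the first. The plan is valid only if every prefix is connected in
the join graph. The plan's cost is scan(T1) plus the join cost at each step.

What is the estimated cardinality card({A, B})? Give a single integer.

2000

Tables in S: A(200), B(150)
Edges inside S: B-A(d=15)
numerator = 200 * 150 = 30000
denominator = 15 = 15
card(S) = 30000 / 15 = 2000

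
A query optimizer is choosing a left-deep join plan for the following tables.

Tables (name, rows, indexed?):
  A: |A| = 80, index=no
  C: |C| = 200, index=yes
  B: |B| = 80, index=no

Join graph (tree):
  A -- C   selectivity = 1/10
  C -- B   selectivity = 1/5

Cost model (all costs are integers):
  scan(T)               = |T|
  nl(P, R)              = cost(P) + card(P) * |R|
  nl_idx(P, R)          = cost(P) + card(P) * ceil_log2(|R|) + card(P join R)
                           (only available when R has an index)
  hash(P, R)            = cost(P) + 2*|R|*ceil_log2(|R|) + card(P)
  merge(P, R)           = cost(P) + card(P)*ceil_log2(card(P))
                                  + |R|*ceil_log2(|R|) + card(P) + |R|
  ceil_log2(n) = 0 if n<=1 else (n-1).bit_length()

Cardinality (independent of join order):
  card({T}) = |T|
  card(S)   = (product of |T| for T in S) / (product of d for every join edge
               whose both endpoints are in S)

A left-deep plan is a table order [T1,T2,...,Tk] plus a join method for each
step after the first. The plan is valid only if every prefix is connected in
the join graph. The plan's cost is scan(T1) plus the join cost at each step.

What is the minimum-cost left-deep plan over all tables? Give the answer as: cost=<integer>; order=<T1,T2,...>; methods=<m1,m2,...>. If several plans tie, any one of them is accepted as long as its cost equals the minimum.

Selinger DP (subsets sized 1..n):
  {A}: scan cost=80, card=80
  {C}: scan cost=200, card=200
  {B}: scan cost=80, card=80
  {AC}: card=1600; try (A,hash)→1520, (C,nl_idx)→2320, (C,merge)→2520, (A,merge)→2640, (C,hash)→3360, (C,nl)→16080 …(+1); best=1520 via (A,hash)
  {BC}: card=3200; try (B,hash)→1520, (C,merge)→2520, (B,merge)→2640, (C,hash)→3360, (C,nl_idx)→3920, (C,nl)→16080 …(+1); best=1520 via (B,hash)
  {ABC}: card=25600; try (B,hash)→4240, (A,hash)→5840, (B,merge)→21360, (A,merge)→43760, (B,nl)→129520, (A,nl)→257520; best=4240 via (B,hash)

cost=4240; order=C,A,B; methods=hash,hash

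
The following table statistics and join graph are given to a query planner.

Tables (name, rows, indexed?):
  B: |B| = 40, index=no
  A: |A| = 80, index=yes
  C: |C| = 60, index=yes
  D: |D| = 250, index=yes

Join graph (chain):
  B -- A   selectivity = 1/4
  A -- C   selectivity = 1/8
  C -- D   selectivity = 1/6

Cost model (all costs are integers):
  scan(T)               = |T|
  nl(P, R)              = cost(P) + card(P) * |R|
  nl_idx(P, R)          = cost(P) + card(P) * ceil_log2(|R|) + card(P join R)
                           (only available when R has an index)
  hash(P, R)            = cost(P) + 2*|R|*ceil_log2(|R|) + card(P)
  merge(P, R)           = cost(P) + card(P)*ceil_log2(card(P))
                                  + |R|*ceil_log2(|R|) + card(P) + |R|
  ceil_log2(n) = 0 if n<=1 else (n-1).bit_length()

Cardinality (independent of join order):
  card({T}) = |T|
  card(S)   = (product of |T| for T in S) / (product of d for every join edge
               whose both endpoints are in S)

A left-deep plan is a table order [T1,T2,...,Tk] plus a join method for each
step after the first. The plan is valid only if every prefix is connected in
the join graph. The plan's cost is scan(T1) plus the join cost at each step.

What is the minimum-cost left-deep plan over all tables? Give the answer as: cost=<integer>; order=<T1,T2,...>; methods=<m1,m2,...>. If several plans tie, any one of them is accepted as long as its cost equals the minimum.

cost=11960; order=A,C,B,D; methods=hash,hash,hash

Selinger DP (subsets sized 1..n):
  {B}: scan cost=40, card=40
  {A}: scan cost=80, card=80
  {C}: scan cost=60, card=60
  {D}: scan cost=250, card=250
  {AB}: card=800; try (B,hash)→640, (A,merge)→960, (B,merge)→1000, (A,nl_idx)→1120, (A,hash)→1200, (A,nl)→3240 …(+1); best=640 via (B,hash)
  {AC}: card=600; try (C,hash)→880, (A,nl_idx)→1080, (A,merge)→1120, (C,merge)→1140, (C,nl_idx)→1160, (A,hash)→1240 …(+2); best=880 via (C,hash)
  {CD}: card=2500; try (C,hash)→1220, (D,merge)→2730, (C,merge)→2920, (D,nl_idx)→3040, (D,hash)→4120, (C,nl_idx)→4250 …(+2); best=1220 via (C,hash)
  {ABC}: card=6000; try (B,hash)→1960, (C,hash)→2160, (B,merge)→7760, (C,merge)→9860, (C,nl_idx)→11440, (B,nl)→24880 …(+1); best=1960 via (B,hash)
  {ACD}: card=25000; try (A,hash)→4840, (D,hash)→5480, (D,merge)→9730, (D,nl_idx)→30680, (A,merge)→34360, (A,nl_idx)→43720 …(+2); best=4840 via (A,hash)
  {ABCD}: card=250000; try (D,hash)→11960, (B,hash)→30320, (D,merge)→88210, (D,nl_idx)→299960, (B,merge)→405120, (B,nl)→1004840 …(+1); best=11960 via (D,hash)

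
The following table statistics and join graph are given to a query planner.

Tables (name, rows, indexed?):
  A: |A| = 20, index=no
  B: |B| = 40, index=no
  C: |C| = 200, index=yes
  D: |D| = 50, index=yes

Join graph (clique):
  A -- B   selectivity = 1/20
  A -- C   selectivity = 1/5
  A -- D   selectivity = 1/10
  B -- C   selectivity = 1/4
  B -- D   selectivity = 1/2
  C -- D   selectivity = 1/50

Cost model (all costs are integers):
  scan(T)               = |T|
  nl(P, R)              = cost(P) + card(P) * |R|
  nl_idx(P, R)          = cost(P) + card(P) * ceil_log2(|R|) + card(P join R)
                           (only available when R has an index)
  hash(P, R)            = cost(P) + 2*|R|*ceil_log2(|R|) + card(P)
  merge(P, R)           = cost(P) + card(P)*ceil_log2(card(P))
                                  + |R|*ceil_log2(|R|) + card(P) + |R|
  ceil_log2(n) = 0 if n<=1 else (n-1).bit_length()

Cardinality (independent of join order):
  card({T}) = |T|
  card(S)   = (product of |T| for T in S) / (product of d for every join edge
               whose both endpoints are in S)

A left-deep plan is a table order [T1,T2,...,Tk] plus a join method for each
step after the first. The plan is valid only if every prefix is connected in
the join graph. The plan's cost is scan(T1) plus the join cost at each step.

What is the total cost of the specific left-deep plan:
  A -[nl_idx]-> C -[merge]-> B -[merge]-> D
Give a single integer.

14410

step 1: scan A: cost=20, card=20
step 2: join C via nl_idx
    card(P join C) = 20*200/(5) = 800
    cost = 20 + 20*8 + 800 = 980
step 3: join B via merge
    card(P join B) = 800*40/(20*4) = 400
    cost = 980 + 800*10 + 40*6 + 800 + 40 = 10060
step 4: join D via merge
    card(P join D) = 400*50/(10*2*50) = 20
    cost = 10060 + 400*9 + 50*6 + 400 + 50 = 14410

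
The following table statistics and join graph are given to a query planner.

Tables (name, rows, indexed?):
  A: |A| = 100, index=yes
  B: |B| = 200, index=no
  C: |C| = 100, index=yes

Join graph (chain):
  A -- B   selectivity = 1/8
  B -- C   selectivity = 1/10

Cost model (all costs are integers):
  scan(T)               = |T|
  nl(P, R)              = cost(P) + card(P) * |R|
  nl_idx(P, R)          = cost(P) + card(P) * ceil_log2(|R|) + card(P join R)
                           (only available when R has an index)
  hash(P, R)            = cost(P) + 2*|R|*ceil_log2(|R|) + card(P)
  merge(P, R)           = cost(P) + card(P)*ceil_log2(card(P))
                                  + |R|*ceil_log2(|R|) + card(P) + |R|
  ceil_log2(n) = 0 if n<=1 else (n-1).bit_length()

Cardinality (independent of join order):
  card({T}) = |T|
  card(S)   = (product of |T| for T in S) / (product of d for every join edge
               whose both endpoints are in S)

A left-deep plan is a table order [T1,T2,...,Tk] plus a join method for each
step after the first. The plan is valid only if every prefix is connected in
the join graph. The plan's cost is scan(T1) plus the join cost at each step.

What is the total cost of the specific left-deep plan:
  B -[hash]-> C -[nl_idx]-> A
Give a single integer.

step 1: scan B: cost=200, card=200
step 2: join C via hash
    card(P join C) = 200*100/(10) = 2000
    cost = 200 + 2*100*7 + 200 = 1800
step 3: join A via nl_idx
    card(P join A) = 2000*100/(8) = 25000
    cost = 1800 + 2000*7 + 25000 = 40800

40800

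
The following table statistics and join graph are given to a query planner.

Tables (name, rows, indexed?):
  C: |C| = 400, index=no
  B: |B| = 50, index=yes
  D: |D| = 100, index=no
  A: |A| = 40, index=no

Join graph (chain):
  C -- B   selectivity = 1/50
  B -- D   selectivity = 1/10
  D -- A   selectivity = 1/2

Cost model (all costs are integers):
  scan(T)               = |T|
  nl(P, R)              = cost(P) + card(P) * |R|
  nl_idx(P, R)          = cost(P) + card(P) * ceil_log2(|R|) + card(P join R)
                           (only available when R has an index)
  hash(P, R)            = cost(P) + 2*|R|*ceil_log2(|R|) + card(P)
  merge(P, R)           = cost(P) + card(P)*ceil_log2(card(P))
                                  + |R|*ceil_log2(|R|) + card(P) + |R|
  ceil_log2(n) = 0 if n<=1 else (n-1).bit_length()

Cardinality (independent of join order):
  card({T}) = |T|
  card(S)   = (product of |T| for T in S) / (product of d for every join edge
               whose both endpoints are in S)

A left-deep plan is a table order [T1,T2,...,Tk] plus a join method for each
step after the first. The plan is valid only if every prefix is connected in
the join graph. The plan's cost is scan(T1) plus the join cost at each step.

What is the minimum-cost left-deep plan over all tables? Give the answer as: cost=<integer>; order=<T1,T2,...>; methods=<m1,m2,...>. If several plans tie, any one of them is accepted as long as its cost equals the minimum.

cost=7680; order=C,B,D,A; methods=hash,hash,hash

Selinger DP (subsets sized 1..n):
  {C}: scan cost=400, card=400
  {B}: scan cost=50, card=50
  {D}: scan cost=100, card=100
  {A}: scan cost=40, card=40
  {BC}: card=400; try (B,hash)→1400, (B,nl_idx)→3200, (C,merge)→4400, (B,merge)→4750, (C,hash)→7300, (C,nl)→20050 …(+1); best=1400 via (B,hash)
  {BD}: card=500; try (B,hash)→800, (D,merge)→1200, (B,nl_idx)→1200, (B,merge)→1250, (D,hash)→1500, (D,nl)→5050 …(+1); best=800 via (B,hash)
  {AD}: card=2000; try (A,hash)→680, (D,merge)→1120, (A,merge)→1180, (D,hash)→1480, (D,nl)→4040, (A,nl)→4100; best=680 via (A,hash)
  {BCD}: card=4000; try (D,hash)→3200, (D,merge)→6200, (C,hash)→8500, (C,merge)→9800, (D,nl)→41400, (C,nl)→200800; best=3200 via (D,hash)
  {ABD}: card=10000; try (A,hash)→1780, (B,hash)→3280, (A,merge)→6080, (A,nl)→20800, (B,nl_idx)→22680, (B,merge)→25030 …(+1); best=1780 via (A,hash)
  {ABCD}: card=80000; try (A,hash)→7680, (C,hash)→18980, (A,merge)→55480, (C,merge)→155780, (A,nl)→163200, (C,nl)→4001780; best=7680 via (A,hash)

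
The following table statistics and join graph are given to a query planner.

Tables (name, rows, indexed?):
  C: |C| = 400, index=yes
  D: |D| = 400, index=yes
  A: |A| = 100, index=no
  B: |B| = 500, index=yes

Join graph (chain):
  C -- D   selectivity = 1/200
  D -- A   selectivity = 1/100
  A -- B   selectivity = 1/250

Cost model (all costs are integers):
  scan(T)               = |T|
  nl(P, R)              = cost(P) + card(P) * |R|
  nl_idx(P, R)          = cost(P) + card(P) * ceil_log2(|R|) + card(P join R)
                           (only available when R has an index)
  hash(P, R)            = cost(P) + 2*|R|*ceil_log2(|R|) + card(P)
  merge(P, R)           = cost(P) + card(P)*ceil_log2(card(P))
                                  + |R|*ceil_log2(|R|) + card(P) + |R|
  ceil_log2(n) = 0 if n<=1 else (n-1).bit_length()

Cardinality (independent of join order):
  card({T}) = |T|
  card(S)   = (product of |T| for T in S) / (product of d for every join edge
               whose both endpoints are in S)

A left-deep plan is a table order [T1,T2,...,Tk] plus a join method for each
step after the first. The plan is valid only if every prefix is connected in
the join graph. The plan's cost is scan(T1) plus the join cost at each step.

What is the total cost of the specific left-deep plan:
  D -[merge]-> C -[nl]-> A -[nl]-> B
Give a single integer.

step 1: scan D: cost=400, card=400
step 2: join C via merge
    card(P join C) = 400*400/(200) = 800
    cost = 400 + 400*9 + 400*9 + 400 + 400 = 8400
step 3: join A via nl
    card(P join A) = 800*100/(100) = 800
    cost = 8400 + 800*100 = 88400
step 4: join B via nl
    card(P join B) = 800*500/(250) = 1600
    cost = 88400 + 800*500 = 488400

488400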